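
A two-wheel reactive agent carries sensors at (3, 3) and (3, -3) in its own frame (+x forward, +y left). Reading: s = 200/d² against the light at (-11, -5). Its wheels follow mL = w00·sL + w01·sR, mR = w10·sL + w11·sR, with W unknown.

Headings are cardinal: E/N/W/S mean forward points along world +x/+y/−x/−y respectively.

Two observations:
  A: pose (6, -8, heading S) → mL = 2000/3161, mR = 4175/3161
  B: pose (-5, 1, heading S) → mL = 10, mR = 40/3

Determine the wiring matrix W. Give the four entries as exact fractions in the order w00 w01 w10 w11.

-1/2 1 1 1

obs A: pose=(6,-8,S) → sL=50/109, sR=25/29, mL=2000/3161, mR=4175/3161
obs B: pose=(-5,1,S) → sL=20/9, sR=100/9, mL=10, mR=40/3
sensor matrix S = [[50/109, 25/29], [20/9, 100/9]]; det S = 90500/28449
solve [mL_A; mL_B] = S·[w00; w01] and [mR_A; mR_B] = S·[w10; w11]:
  w00 = -1/2, w01 = 1, w10 = 1, w11 = 1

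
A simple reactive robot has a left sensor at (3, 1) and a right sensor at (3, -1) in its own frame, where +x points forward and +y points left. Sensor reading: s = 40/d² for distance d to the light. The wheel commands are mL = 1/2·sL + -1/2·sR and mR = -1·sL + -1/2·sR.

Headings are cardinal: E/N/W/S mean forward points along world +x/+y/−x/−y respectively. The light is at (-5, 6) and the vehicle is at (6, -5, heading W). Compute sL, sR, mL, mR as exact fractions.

5/26 10/41 -55/2132 -335/1066

left sensor world pos  = (3, -6); dL² = 208
right sensor world pos = (3, -4); dR² = 164
sL = 40/208 = 5/26
sR = 40/164 = 10/41
mL = 1/2·sL + -1/2·sR = -55/2132
mR = -1·sL + -1/2·sR = -335/1066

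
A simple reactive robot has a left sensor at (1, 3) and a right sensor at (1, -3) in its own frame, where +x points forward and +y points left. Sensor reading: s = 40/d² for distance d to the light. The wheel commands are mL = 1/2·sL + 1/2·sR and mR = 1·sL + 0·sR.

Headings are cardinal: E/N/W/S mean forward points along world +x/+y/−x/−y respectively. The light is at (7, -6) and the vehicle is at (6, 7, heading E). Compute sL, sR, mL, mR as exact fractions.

left sensor world pos  = (7, 10); dL² = 256
right sensor world pos = (7, 4); dR² = 100
sL = 40/256 = 5/32
sR = 40/100 = 2/5
mL = 1/2·sL + 1/2·sR = 89/320
mR = 1·sL + 0·sR = 5/32

5/32 2/5 89/320 5/32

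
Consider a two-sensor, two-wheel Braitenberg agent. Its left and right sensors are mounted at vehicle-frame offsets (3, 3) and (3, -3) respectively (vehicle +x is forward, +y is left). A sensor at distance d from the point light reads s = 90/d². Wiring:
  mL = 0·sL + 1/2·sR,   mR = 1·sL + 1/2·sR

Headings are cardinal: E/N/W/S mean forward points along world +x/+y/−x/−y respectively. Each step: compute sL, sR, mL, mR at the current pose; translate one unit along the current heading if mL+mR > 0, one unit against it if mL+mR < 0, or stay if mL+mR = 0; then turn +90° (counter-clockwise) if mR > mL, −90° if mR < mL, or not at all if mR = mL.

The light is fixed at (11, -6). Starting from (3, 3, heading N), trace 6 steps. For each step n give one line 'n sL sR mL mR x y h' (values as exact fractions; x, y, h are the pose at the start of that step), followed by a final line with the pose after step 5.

0 18/53 90/169 45/169 5427/8957 3 3 N
1 9/17 9/29 9/58 675/986 3 4 W
2 18/17 90/193 45/193 4239/3281 2 4 S
3 1/2 5/4 5/8 9/8 2 3 E
4 18/53 90/169 45/169 5427/8957 3 3 N
5 9/17 9/29 9/58 675/986 3 4 W
final 2 4 S

n=0: pose=(3,3,N); sL=18/53, sR=90/169; mL=45/169, mR=5427/8957; mL+mR=7812/8957 → advance +1; mR−mL=18/53 → turn +1·90°
n=1: pose=(3,4,W); sL=9/17, sR=9/29; mL=9/58, mR=675/986; mL+mR=414/493 → advance +1; mR−mL=9/17 → turn +1·90°
n=2: pose=(2,4,S); sL=18/17, sR=90/193; mL=45/193, mR=4239/3281; mL+mR=5004/3281 → advance +1; mR−mL=18/17 → turn +1·90°
n=3: pose=(2,3,E); sL=1/2, sR=5/4; mL=5/8, mR=9/8; mL+mR=7/4 → advance +1; mR−mL=1/2 → turn +1·90°
n=4: pose=(3,3,N); sL=18/53, sR=90/169; mL=45/169, mR=5427/8957; mL+mR=7812/8957 → advance +1; mR−mL=18/53 → turn +1·90°
n=5: pose=(3,4,W); sL=9/17, sR=9/29; mL=9/58, mR=675/986; mL+mR=414/493 → advance +1; mR−mL=9/17 → turn +1·90°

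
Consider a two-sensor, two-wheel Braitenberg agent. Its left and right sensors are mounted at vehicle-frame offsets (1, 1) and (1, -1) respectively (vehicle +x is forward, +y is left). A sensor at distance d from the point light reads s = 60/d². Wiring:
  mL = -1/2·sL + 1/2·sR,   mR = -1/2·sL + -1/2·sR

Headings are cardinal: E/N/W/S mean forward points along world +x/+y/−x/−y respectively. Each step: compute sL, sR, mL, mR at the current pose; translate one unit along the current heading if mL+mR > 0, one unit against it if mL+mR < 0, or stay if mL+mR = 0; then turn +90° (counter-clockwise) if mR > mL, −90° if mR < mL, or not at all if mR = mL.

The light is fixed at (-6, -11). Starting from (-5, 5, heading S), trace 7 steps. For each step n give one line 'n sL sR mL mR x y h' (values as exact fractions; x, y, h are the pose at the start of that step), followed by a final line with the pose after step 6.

n=0: pose=(-5,5,S); sL=60/229, sR=4/15; mL=8/3435, mR=-908/3435; mL+mR=-60/229 → advance -1; mR−mL=-4/15 → turn -1·90°
n=1: pose=(-5,6,W); sL=15/64, sR=5/27; mL=-85/3456, mR=-725/3456; mL+mR=-15/64 → advance -1; mR−mL=-5/27 → turn -1·90°
n=2: pose=(-4,6,N); sL=12/65, sR=20/111; mL=-16/7215, mR=-1316/7215; mL+mR=-12/65 → advance -1; mR−mL=-20/111 → turn -1·90°
n=3: pose=(-4,5,E); sL=30/149, sR=10/39; mL=160/5811, mR=-1330/5811; mL+mR=-30/149 → advance -1; mR−mL=-10/39 → turn -1·90°
n=4: pose=(-5,5,S); sL=60/229, sR=4/15; mL=8/3435, mR=-908/3435; mL+mR=-60/229 → advance -1; mR−mL=-4/15 → turn -1·90°
n=5: pose=(-5,6,W); sL=15/64, sR=5/27; mL=-85/3456, mR=-725/3456; mL+mR=-15/64 → advance -1; mR−mL=-5/27 → turn -1·90°
n=6: pose=(-4,6,N); sL=12/65, sR=20/111; mL=-16/7215, mR=-1316/7215; mL+mR=-12/65 → advance -1; mR−mL=-20/111 → turn -1·90°

0 60/229 4/15 8/3435 -908/3435 -5 5 S
1 15/64 5/27 -85/3456 -725/3456 -5 6 W
2 12/65 20/111 -16/7215 -1316/7215 -4 6 N
3 30/149 10/39 160/5811 -1330/5811 -4 5 E
4 60/229 4/15 8/3435 -908/3435 -5 5 S
5 15/64 5/27 -85/3456 -725/3456 -5 6 W
6 12/65 20/111 -16/7215 -1316/7215 -4 6 N
final -4 5 E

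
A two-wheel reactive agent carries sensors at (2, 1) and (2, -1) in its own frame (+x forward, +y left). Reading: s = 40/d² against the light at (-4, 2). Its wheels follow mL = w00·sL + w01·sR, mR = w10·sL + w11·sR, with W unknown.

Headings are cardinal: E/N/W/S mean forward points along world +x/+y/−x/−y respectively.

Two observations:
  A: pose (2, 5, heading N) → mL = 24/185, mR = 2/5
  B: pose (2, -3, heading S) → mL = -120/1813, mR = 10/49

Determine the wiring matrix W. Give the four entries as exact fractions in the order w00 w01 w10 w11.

obs A: pose=(2,5,N) → sL=4/5, sR=20/37, mL=24/185, mR=2/5
obs B: pose=(2,-3,S) → sL=20/49, sR=20/37, mL=-120/1813, mR=10/49
sensor matrix S = [[4/5, 20/37], [20/49, 20/37]]; det S = 384/1813
solve [mL_A; mL_B] = S·[w00; w01] and [mR_A; mR_B] = S·[w10; w11]:
  w00 = 1/2, w01 = -1/2, w10 = 1/2, w11 = 0

1/2 -1/2 1/2 0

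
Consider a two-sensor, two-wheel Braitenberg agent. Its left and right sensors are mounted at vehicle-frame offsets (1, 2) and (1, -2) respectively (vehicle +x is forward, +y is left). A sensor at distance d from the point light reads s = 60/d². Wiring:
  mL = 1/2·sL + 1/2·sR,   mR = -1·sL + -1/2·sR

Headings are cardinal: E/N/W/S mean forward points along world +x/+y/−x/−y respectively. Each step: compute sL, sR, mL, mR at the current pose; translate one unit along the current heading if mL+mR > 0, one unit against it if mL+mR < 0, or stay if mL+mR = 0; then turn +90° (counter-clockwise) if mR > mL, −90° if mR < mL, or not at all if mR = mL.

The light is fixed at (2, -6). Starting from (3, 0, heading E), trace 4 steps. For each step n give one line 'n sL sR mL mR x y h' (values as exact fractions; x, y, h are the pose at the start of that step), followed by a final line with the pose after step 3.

0 15/17 3 33/17 -81/34 3 0 E
1 60/29 60/29 60/29 -90/29 2 0 S
2 30/13 30/41 810/533 -1425/533 2 1 W
3 12/13 60/73 828/949 -1266/949 3 1 N
final 3 0 E

n=0: pose=(3,0,E); sL=15/17, sR=3; mL=33/17, mR=-81/34; mL+mR=-15/34 → advance -1; mR−mL=-147/34 → turn -1·90°
n=1: pose=(2,0,S); sL=60/29, sR=60/29; mL=60/29, mR=-90/29; mL+mR=-30/29 → advance -1; mR−mL=-150/29 → turn -1·90°
n=2: pose=(2,1,W); sL=30/13, sR=30/41; mL=810/533, mR=-1425/533; mL+mR=-15/13 → advance -1; mR−mL=-2235/533 → turn -1·90°
n=3: pose=(3,1,N); sL=12/13, sR=60/73; mL=828/949, mR=-1266/949; mL+mR=-6/13 → advance -1; mR−mL=-2094/949 → turn -1·90°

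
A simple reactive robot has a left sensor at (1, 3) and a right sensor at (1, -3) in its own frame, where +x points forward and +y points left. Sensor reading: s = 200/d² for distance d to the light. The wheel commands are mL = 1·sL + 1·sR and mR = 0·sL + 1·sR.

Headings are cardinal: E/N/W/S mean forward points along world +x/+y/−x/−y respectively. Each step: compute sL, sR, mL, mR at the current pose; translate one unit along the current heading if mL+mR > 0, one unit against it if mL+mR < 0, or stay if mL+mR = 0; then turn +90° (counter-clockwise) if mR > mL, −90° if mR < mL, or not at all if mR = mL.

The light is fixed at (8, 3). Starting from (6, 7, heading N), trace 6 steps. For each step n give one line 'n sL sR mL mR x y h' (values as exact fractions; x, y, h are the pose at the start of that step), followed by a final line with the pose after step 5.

0 4 100/13 152/13 100/13 6 7 N
1 40/13 40 560/13 40 6 8 E
2 10 25/4 65/4 25/4 7 8 S
3 40 200/53 2320/53 200/53 7 7 W
4 4 100/13 152/13 100/13 6 7 N
5 40/13 40 560/13 40 6 8 E
final 7 8 S

n=0: pose=(6,7,N); sL=4, sR=100/13; mL=152/13, mR=100/13; mL+mR=252/13 → advance +1; mR−mL=-4 → turn -1·90°
n=1: pose=(6,8,E); sL=40/13, sR=40; mL=560/13, mR=40; mL+mR=1080/13 → advance +1; mR−mL=-40/13 → turn -1·90°
n=2: pose=(7,8,S); sL=10, sR=25/4; mL=65/4, mR=25/4; mL+mR=45/2 → advance +1; mR−mL=-10 → turn -1·90°
n=3: pose=(7,7,W); sL=40, sR=200/53; mL=2320/53, mR=200/53; mL+mR=2520/53 → advance +1; mR−mL=-40 → turn -1·90°
n=4: pose=(6,7,N); sL=4, sR=100/13; mL=152/13, mR=100/13; mL+mR=252/13 → advance +1; mR−mL=-4 → turn -1·90°
n=5: pose=(6,8,E); sL=40/13, sR=40; mL=560/13, mR=40; mL+mR=1080/13 → advance +1; mR−mL=-40/13 → turn -1·90°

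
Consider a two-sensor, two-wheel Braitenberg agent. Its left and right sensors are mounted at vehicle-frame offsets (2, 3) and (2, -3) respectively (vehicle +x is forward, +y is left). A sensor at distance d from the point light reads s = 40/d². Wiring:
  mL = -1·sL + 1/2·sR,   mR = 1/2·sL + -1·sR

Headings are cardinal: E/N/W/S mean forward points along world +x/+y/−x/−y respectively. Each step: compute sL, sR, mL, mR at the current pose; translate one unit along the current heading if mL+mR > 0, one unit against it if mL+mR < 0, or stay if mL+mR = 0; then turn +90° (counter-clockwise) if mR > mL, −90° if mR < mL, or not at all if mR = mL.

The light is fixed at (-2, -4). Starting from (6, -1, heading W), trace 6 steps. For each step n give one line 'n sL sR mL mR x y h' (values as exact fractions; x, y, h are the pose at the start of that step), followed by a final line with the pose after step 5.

0 10/9 5/9 -5/6 0 6 -1 W
1 8/29 40/37 284/1073 -1012/1073 7 -1 S
2 4/5 20/49 -146/245 -2/245 7 0 W
3 40/173 40/53 1340/9169 -5860/9169 8 0 S
4 10/17 5/16 -235/544 -5/272 8 1 W
5 8/41 40/73 236/2993 -1348/2993 9 1 S
final 9 2 W

n=0: pose=(6,-1,W); sL=10/9, sR=5/9; mL=-5/6, mR=0; mL+mR=-5/6 → advance -1; mR−mL=5/6 → turn +1·90°
n=1: pose=(7,-1,S); sL=8/29, sR=40/37; mL=284/1073, mR=-1012/1073; mL+mR=-728/1073 → advance -1; mR−mL=-1296/1073 → turn -1·90°
n=2: pose=(7,0,W); sL=4/5, sR=20/49; mL=-146/245, mR=-2/245; mL+mR=-148/245 → advance -1; mR−mL=144/245 → turn +1·90°
n=3: pose=(8,0,S); sL=40/173, sR=40/53; mL=1340/9169, mR=-5860/9169; mL+mR=-4520/9169 → advance -1; mR−mL=-7200/9169 → turn -1·90°
n=4: pose=(8,1,W); sL=10/17, sR=5/16; mL=-235/544, mR=-5/272; mL+mR=-245/544 → advance -1; mR−mL=225/544 → turn +1·90°
n=5: pose=(9,1,S); sL=8/41, sR=40/73; mL=236/2993, mR=-1348/2993; mL+mR=-1112/2993 → advance -1; mR−mL=-1584/2993 → turn -1·90°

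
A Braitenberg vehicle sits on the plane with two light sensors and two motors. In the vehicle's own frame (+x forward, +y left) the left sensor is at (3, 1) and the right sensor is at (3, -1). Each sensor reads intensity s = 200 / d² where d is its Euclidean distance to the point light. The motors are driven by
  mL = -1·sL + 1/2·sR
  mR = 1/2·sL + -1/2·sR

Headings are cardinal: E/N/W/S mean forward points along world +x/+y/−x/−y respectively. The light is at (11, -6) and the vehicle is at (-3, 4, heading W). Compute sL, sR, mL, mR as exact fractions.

left sensor world pos  = (-6, 3); dL² = 370
right sensor world pos = (-6, 5); dR² = 410
sL = 200/370 = 20/37
sR = 200/410 = 20/41
mL = -1·sL + 1/2·sR = -450/1517
mR = 1/2·sL + -1/2·sR = 40/1517

20/37 20/41 -450/1517 40/1517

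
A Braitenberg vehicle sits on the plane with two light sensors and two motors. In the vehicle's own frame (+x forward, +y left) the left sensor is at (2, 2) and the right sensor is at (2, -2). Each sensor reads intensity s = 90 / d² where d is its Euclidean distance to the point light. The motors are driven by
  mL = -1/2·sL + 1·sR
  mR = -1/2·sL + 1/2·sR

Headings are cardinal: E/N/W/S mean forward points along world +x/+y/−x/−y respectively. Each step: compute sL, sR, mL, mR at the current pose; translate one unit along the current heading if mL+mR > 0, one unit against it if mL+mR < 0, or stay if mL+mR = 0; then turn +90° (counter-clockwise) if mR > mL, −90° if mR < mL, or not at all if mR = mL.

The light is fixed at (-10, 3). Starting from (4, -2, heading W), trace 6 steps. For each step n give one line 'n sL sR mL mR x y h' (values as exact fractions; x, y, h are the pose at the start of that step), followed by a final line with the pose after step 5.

0 90/193 10/17 1165/3281 200/3281 4 -2 W
1 9/13 5/13 1/26 -2/13 3 -2 N
2 90/241 90/289 8685/69649 -2160/69649 3 -3 E
3 9/32 45/104 243/832 63/832 4 -3 S
4 2/5 90/169 281/845 56/845 4 -4 W
5 45/73 9/25 189/3650 -234/1825 3 -4 N
final 3 -5 E

n=0: pose=(4,-2,W); sL=90/193, sR=10/17; mL=1165/3281, mR=200/3281; mL+mR=1365/3281 → advance +1; mR−mL=-5/17 → turn -1·90°
n=1: pose=(3,-2,N); sL=9/13, sR=5/13; mL=1/26, mR=-2/13; mL+mR=-3/26 → advance -1; mR−mL=-5/26 → turn -1·90°
n=2: pose=(3,-3,E); sL=90/241, sR=90/289; mL=8685/69649, mR=-2160/69649; mL+mR=6525/69649 → advance +1; mR−mL=-45/289 → turn -1·90°
n=3: pose=(4,-3,S); sL=9/32, sR=45/104; mL=243/832, mR=63/832; mL+mR=153/416 → advance +1; mR−mL=-45/208 → turn -1·90°
n=4: pose=(4,-4,W); sL=2/5, sR=90/169; mL=281/845, mR=56/845; mL+mR=337/845 → advance +1; mR−mL=-45/169 → turn -1·90°
n=5: pose=(3,-4,N); sL=45/73, sR=9/25; mL=189/3650, mR=-234/1825; mL+mR=-279/3650 → advance -1; mR−mL=-9/50 → turn -1·90°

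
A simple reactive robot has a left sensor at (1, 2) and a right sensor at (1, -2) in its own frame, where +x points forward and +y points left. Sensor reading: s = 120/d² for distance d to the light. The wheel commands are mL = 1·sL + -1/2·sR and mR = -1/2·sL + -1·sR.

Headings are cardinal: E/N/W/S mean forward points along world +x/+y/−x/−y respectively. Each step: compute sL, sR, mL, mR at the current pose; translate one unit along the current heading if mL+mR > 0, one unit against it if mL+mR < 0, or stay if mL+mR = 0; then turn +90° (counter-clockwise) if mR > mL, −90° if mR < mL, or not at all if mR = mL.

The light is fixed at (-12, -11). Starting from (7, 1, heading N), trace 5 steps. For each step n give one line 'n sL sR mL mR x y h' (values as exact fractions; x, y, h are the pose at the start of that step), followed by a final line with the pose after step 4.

n=0: pose=(7,1,N); sL=60/229, sR=12/61; mL=2286/13969, mR=-4578/13969; mL+mR=-2292/13969 → advance -1; mR−mL=-6864/13969 → turn -1·90°
n=1: pose=(7,0,E); sL=120/569, sR=120/481; mL=23580/273689, mR=-97140/273689; mL+mR=-73560/273689 → advance -1; mR−mL=-120720/273689 → turn -1·90°
n=2: pose=(6,0,S); sL=6/25, sR=30/89; mL=159/2225, mR=-1017/2225; mL+mR=-858/2225 → advance -1; mR−mL=-1176/2225 → turn -1·90°
n=3: pose=(6,1,W); sL=120/389, sR=24/97; mL=6972/37733, mR=-15156/37733; mL+mR=-8184/37733 → advance -1; mR−mL=-22128/37733 → turn -1·90°
n=4: pose=(7,1,N); sL=60/229, sR=12/61; mL=2286/13969, mR=-4578/13969; mL+mR=-2292/13969 → advance -1; mR−mL=-6864/13969 → turn -1·90°

0 60/229 12/61 2286/13969 -4578/13969 7 1 N
1 120/569 120/481 23580/273689 -97140/273689 7 0 E
2 6/25 30/89 159/2225 -1017/2225 6 0 S
3 120/389 24/97 6972/37733 -15156/37733 6 1 W
4 60/229 12/61 2286/13969 -4578/13969 7 1 N
final 7 0 E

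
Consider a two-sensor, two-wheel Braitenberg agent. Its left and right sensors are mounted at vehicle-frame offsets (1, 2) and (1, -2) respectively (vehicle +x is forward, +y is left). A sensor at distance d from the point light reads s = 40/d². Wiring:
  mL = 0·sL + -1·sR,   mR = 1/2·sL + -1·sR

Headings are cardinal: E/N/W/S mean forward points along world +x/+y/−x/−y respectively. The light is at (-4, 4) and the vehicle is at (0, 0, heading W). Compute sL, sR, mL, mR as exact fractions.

left sensor world pos  = (-1, -2); dL² = 45
right sensor world pos = (-1, 2); dR² = 13
sL = 40/45 = 8/9
sR = 40/13 = 40/13
mL = 0·sL + -1·sR = -40/13
mR = 1/2·sL + -1·sR = -308/117

8/9 40/13 -40/13 -308/117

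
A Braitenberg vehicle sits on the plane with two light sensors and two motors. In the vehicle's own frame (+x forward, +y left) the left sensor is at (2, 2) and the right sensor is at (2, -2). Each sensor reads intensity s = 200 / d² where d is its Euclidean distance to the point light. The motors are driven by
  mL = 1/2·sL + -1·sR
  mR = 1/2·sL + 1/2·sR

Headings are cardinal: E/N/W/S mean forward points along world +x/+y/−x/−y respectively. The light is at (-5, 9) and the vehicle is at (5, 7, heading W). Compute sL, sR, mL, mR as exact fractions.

5/2 25/8 -15/8 45/16

left sensor world pos  = (3, 5); dL² = 80
right sensor world pos = (3, 9); dR² = 64
sL = 200/80 = 5/2
sR = 200/64 = 25/8
mL = 1/2·sL + -1·sR = -15/8
mR = 1/2·sL + 1/2·sR = 45/16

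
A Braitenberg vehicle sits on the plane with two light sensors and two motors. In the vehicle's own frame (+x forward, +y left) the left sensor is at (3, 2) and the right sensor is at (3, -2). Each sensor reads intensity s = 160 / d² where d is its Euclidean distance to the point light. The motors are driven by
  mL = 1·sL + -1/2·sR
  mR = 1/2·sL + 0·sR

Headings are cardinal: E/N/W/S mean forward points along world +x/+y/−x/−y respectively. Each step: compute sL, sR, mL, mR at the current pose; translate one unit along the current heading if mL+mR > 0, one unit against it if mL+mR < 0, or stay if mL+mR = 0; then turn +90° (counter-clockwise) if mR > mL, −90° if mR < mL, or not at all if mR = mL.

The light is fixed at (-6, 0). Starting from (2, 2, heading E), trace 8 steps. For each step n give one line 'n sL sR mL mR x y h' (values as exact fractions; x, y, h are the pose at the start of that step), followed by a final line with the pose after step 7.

0 160/137 160/121 8400/16577 80/137 2 2 E
1 80/37 80/73 4360/2701 40/37 3 2 N
2 160/169 32/29 1936/4901 80/169 3 3 E
3 8/5 8/9 52/45 4/5 4 3 N
4 32/41 160/173 2256/7093 16/41 4 4 E
5 16/13 80/109 1224/1417 8/13 5 4 N
6 32/49 32/41 528/2009 16/49 5 5 E
7 40/41 8/13 356/533 20/41 6 5 N
final 6 6 E

n=0: pose=(2,2,E); sL=160/137, sR=160/121; mL=8400/16577, mR=80/137; mL+mR=18080/16577 → advance +1; mR−mL=1280/16577 → turn +1·90°
n=1: pose=(3,2,N); sL=80/37, sR=80/73; mL=4360/2701, mR=40/37; mL+mR=7280/2701 → advance +1; mR−mL=-1440/2701 → turn -1·90°
n=2: pose=(3,3,E); sL=160/169, sR=32/29; mL=1936/4901, mR=80/169; mL+mR=4256/4901 → advance +1; mR−mL=384/4901 → turn +1·90°
n=3: pose=(4,3,N); sL=8/5, sR=8/9; mL=52/45, mR=4/5; mL+mR=88/45 → advance +1; mR−mL=-16/45 → turn -1·90°
n=4: pose=(4,4,E); sL=32/41, sR=160/173; mL=2256/7093, mR=16/41; mL+mR=5024/7093 → advance +1; mR−mL=512/7093 → turn +1·90°
n=5: pose=(5,4,N); sL=16/13, sR=80/109; mL=1224/1417, mR=8/13; mL+mR=2096/1417 → advance +1; mR−mL=-352/1417 → turn -1·90°
n=6: pose=(5,5,E); sL=32/49, sR=32/41; mL=528/2009, mR=16/49; mL+mR=1184/2009 → advance +1; mR−mL=128/2009 → turn +1·90°
n=7: pose=(6,5,N); sL=40/41, sR=8/13; mL=356/533, mR=20/41; mL+mR=616/533 → advance +1; mR−mL=-96/533 → turn -1·90°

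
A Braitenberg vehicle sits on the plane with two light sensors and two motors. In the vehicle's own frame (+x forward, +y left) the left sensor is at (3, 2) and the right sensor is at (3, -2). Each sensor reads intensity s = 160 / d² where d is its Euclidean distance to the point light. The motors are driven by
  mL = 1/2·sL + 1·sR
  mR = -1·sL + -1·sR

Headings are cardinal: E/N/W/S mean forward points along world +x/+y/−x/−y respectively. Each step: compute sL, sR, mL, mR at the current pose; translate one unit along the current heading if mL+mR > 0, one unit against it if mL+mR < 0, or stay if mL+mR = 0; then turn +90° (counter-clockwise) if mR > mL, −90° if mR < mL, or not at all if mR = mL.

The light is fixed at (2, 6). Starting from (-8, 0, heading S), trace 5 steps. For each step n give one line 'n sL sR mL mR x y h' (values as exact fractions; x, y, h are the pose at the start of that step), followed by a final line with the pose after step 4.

n=0: pose=(-8,0,S); sL=32/29, sR=32/45; mL=1648/1305, mR=-2368/1305; mL+mR=-16/29 → advance -1; mR−mL=-4016/1305 → turn -1·90°
n=1: pose=(-8,1,W); sL=80/109, sR=80/89; mL=12280/9701, mR=-15840/9701; mL+mR=-40/109 → advance -1; mR−mL=-28120/9701 → turn -1·90°
n=2: pose=(-7,1,N); sL=32/25, sR=160/53; mL=4848/1325, mR=-5696/1325; mL+mR=-16/25 → advance -1; mR−mL=-10544/1325 → turn -1·90°
n=3: pose=(-7,0,E); sL=40/13, sR=8/5; mL=204/65, mR=-304/65; mL+mR=-20/13 → advance -1; mR−mL=-508/65 → turn -1·90°
n=4: pose=(-8,0,S); sL=32/29, sR=32/45; mL=1648/1305, mR=-2368/1305; mL+mR=-16/29 → advance -1; mR−mL=-4016/1305 → turn -1·90°

0 32/29 32/45 1648/1305 -2368/1305 -8 0 S
1 80/109 80/89 12280/9701 -15840/9701 -8 1 W
2 32/25 160/53 4848/1325 -5696/1325 -7 1 N
3 40/13 8/5 204/65 -304/65 -7 0 E
4 32/29 32/45 1648/1305 -2368/1305 -8 0 S
final -8 1 W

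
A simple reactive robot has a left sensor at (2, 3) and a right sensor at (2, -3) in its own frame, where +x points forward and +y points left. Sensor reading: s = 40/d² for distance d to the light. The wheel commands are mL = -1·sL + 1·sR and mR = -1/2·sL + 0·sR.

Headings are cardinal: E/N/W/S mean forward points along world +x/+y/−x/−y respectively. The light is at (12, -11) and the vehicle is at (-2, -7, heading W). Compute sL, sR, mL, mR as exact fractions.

left sensor world pos  = (-4, -10); dL² = 257
right sensor world pos = (-4, -4); dR² = 305
sL = 40/257 = 40/257
sR = 40/305 = 8/61
mL = -1·sL + 1·sR = -384/15677
mR = -1/2·sL + 0·sR = -20/257

40/257 8/61 -384/15677 -20/257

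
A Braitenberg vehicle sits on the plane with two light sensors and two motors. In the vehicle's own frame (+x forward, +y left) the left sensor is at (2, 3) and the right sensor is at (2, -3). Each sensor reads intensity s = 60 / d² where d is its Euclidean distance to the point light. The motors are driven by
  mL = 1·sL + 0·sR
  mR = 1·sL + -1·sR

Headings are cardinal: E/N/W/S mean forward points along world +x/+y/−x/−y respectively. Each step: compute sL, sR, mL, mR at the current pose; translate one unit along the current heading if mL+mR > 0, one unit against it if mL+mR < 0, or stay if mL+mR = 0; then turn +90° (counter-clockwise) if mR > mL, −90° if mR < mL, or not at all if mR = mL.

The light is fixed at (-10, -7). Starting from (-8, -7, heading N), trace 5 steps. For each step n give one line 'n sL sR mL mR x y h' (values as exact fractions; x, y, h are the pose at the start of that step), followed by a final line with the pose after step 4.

n=0: pose=(-8,-7,N); sL=12, sR=60/29; mL=12, mR=288/29; mL+mR=636/29 → advance +1; mR−mL=-60/29 → turn -1·90°
n=1: pose=(-8,-6,E); sL=15/8, sR=3; mL=15/8, mR=-9/8; mL+mR=3/4 → advance +1; mR−mL=-3 → turn -1·90°
n=2: pose=(-7,-6,S); sL=60/37, sR=60; mL=60/37, mR=-2160/37; mL+mR=-2100/37 → advance -1; mR−mL=-60 → turn -1·90°
n=3: pose=(-7,-5,W); sL=30, sR=30/13; mL=30, mR=360/13; mL+mR=750/13 → advance +1; mR−mL=-30/13 → turn -1·90°
n=4: pose=(-8,-5,N); sL=60/17, sR=60/41; mL=60/17, mR=1440/697; mL+mR=3900/697 → advance +1; mR−mL=-60/41 → turn -1·90°

0 12 60/29 12 288/29 -8 -7 N
1 15/8 3 15/8 -9/8 -8 -6 E
2 60/37 60 60/37 -2160/37 -7 -6 S
3 30 30/13 30 360/13 -7 -5 W
4 60/17 60/41 60/17 1440/697 -8 -5 N
final -8 -4 E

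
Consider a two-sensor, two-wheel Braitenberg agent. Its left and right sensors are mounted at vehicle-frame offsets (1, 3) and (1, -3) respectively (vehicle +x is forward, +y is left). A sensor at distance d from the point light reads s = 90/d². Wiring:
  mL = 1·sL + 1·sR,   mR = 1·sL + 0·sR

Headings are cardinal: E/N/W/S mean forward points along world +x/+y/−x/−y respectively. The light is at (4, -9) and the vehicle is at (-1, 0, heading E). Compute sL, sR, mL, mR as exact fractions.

9/16 45/26 477/208 9/16

left sensor world pos  = (0, 3); dL² = 160
right sensor world pos = (0, -3); dR² = 52
sL = 90/160 = 9/16
sR = 90/52 = 45/26
mL = 1·sL + 1·sR = 477/208
mR = 1·sL + 0·sR = 9/16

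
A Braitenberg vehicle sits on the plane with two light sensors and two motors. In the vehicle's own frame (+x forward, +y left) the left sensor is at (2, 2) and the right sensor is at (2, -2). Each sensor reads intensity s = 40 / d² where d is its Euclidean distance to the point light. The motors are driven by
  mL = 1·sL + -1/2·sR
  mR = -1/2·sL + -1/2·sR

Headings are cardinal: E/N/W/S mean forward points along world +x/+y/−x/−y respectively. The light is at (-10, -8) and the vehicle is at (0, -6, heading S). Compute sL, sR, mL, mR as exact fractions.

5/18 5/8 -5/144 -65/144

left sensor world pos  = (2, -8); dL² = 144
right sensor world pos = (-2, -8); dR² = 64
sL = 40/144 = 5/18
sR = 40/64 = 5/8
mL = 1·sL + -1/2·sR = -5/144
mR = -1/2·sL + -1/2·sR = -65/144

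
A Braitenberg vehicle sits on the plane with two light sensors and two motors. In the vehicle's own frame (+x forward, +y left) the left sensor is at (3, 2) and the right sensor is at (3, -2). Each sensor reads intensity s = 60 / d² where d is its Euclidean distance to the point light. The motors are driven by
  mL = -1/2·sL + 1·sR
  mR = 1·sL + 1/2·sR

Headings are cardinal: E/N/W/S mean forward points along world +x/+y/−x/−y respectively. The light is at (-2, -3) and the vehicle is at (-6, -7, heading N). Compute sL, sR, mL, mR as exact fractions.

left sensor world pos  = (-8, -4); dL² = 37
right sensor world pos = (-4, -4); dR² = 5
sL = 60/37 = 60/37
sR = 60/5 = 12
mL = -1/2·sL + 1·sR = 414/37
mR = 1·sL + 1/2·sR = 282/37

60/37 12 414/37 282/37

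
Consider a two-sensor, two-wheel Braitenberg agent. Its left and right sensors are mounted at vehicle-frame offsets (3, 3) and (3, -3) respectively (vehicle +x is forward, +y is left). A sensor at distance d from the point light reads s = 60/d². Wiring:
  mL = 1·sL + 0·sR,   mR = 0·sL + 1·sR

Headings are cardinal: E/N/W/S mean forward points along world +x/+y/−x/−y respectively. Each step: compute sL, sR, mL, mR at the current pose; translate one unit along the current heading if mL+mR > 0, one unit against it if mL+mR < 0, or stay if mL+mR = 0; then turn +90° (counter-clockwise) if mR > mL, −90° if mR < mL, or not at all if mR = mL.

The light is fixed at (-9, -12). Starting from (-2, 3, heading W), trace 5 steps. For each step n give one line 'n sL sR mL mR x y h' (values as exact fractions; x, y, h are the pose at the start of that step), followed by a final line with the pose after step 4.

n=0: pose=(-2,3,W); sL=3/8, sR=3/17; mL=3/8, mR=3/17; mL+mR=75/136 → advance +1; mR−mL=-27/136 → turn -1·90°
n=1: pose=(-3,3,N); sL=20/111, sR=4/27; mL=20/111, mR=4/27; mL+mR=328/999 → advance +1; mR−mL=-32/999 → turn -1·90°
n=2: pose=(-3,4,E); sL=30/221, sR=6/25; mL=30/221, mR=6/25; mL+mR=2076/5525 → advance +1; mR−mL=576/5525 → turn +1·90°
n=3: pose=(-2,4,N); sL=60/377, sR=60/461; mL=60/377, mR=60/461; mL+mR=50280/173797 → advance +1; mR−mL=-5040/173797 → turn -1·90°
n=4: pose=(-2,5,E); sL=3/25, sR=15/74; mL=3/25, mR=15/74; mL+mR=597/1850 → advance +1; mR−mL=153/1850 → turn +1·90°

0 3/8 3/17 3/8 3/17 -2 3 W
1 20/111 4/27 20/111 4/27 -3 3 N
2 30/221 6/25 30/221 6/25 -3 4 E
3 60/377 60/461 60/377 60/461 -2 4 N
4 3/25 15/74 3/25 15/74 -2 5 E
final -1 5 N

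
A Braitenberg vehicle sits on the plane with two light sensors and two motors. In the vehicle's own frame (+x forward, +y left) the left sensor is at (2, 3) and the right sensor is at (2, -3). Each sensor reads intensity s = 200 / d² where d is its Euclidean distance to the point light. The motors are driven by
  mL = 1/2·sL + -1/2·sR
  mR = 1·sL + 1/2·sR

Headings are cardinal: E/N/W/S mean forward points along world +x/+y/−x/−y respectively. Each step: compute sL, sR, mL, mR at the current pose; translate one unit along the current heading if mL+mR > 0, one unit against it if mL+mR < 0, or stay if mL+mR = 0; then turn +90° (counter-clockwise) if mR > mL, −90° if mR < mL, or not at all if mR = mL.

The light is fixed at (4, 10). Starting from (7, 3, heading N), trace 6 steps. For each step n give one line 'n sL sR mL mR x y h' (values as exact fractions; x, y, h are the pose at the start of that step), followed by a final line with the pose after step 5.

n=0: pose=(7,3,N); sL=8, sR=200/61; mL=144/61, mR=588/61; mL+mR=12 → advance +1; mR−mL=444/61 → turn +1·90°
n=1: pose=(7,4,W); sL=100/41, sR=20; mL=-360/41, mR=510/41; mL+mR=150/41 → advance +1; mR−mL=870/41 → turn +1·90°
n=2: pose=(6,4,S); sL=200/89, sR=40/13; mL=-480/1157, mR=4380/1157; mL+mR=300/89 → advance +1; mR−mL=4860/1157 → turn +1·90°
n=3: pose=(6,3,E); sL=25/4, sR=50/29; mL=525/232, mR=825/116; mL+mR=75/8 → advance +1; mR−mL=1125/232 → turn +1·90°
n=4: pose=(7,3,N); sL=8, sR=200/61; mL=144/61, mR=588/61; mL+mR=12 → advance +1; mR−mL=444/61 → turn +1·90°
n=5: pose=(7,4,W); sL=100/41, sR=20; mL=-360/41, mR=510/41; mL+mR=150/41 → advance +1; mR−mL=870/41 → turn +1·90°

0 8 200/61 144/61 588/61 7 3 N
1 100/41 20 -360/41 510/41 7 4 W
2 200/89 40/13 -480/1157 4380/1157 6 4 S
3 25/4 50/29 525/232 825/116 6 3 E
4 8 200/61 144/61 588/61 7 3 N
5 100/41 20 -360/41 510/41 7 4 W
final 6 4 S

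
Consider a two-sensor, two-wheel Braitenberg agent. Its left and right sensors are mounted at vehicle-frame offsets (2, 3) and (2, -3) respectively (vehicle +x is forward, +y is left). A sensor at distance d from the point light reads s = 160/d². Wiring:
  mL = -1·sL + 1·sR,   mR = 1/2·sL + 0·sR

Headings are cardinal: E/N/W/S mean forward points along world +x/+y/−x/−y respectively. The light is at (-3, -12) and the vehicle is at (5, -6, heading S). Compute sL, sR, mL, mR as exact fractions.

left sensor world pos  = (8, -8); dL² = 137
right sensor world pos = (2, -8); dR² = 41
sL = 160/137 = 160/137
sR = 160/41 = 160/41
mL = -1·sL + 1·sR = 15360/5617
mR = 1/2·sL + 0·sR = 80/137

160/137 160/41 15360/5617 80/137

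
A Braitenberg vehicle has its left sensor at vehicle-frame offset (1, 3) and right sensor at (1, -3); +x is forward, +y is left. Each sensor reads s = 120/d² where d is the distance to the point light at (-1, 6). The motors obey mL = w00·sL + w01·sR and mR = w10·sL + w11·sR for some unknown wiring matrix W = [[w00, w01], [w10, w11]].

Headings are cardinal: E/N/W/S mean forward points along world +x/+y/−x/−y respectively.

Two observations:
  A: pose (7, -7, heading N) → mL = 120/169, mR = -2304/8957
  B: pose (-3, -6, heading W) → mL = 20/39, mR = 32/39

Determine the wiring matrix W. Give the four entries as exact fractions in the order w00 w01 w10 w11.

1 0 -1 1

obs A: pose=(7,-7,N) → sL=120/169, sR=24/53, mL=120/169, mR=-2304/8957
obs B: pose=(-3,-6,W) → sL=20/39, sR=4/3, mL=20/39, mR=32/39
sensor matrix S = [[120/169, 24/53], [20/39, 4/3]]; det S = 6400/8957
solve [mL_A; mL_B] = S·[w00; w01] and [mR_A; mR_B] = S·[w10; w11]:
  w00 = 1, w01 = 0, w10 = -1, w11 = 1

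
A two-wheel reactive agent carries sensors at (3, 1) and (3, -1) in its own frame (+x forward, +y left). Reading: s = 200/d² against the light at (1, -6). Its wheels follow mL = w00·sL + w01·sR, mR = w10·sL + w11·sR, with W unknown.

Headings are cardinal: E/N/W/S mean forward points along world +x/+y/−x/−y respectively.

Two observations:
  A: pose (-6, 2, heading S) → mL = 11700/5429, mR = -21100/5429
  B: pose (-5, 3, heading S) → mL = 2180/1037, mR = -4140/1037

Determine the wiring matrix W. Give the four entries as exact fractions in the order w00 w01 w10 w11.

1 -1/2 -1/2 -1

obs A: pose=(-6,2,S) → sL=200/61, sR=200/89, mL=11700/5429, mR=-21100/5429
obs B: pose=(-5,3,S) → sL=200/61, sR=40/17, mL=2180/1037, mR=-4140/1037
sensor matrix S = [[200/61, 200/89], [200/61, 40/17]]; det S = 32000/92293
solve [mL_A; mL_B] = S·[w00; w01] and [mR_A; mR_B] = S·[w10; w11]:
  w00 = 1, w01 = -1/2, w10 = -1/2, w11 = -1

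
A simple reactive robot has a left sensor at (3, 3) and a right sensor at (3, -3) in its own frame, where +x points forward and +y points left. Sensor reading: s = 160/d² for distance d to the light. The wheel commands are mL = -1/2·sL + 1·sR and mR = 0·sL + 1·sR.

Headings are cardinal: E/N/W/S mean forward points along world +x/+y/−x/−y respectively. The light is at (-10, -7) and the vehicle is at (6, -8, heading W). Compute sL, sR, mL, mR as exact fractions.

32/37 160/173 3152/6401 160/173

left sensor world pos  = (3, -11); dL² = 185
right sensor world pos = (3, -5); dR² = 173
sL = 160/185 = 32/37
sR = 160/173 = 160/173
mL = -1/2·sL + 1·sR = 3152/6401
mR = 0·sL + 1·sR = 160/173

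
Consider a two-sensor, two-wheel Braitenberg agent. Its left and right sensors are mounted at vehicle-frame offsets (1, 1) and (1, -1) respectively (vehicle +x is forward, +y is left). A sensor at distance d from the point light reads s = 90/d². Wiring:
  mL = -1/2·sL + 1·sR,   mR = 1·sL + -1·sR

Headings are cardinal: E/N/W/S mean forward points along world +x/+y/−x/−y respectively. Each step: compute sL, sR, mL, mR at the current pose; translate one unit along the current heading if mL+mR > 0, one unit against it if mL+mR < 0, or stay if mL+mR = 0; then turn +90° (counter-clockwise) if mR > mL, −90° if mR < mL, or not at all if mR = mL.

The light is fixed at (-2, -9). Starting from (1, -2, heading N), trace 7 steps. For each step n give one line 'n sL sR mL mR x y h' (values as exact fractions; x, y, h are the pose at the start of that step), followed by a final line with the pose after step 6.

0 45/34 9/8 63/136 27/136 1 -2 N
1 90/97 18/13 1161/1261 -576/1261 1 -1 E
2 45/37 45/29 2025/2146 -360/1073 2 -1 S
3 2 90/73 17/73 56/73 2 -2 W
4 45/26 9/4 18/13 -27/52 1 -2 S
5 90/29 90/53 225/1537 2160/1537 1 -3 W
6 45/17 45/13 945/442 -180/221 0 -3 S
final 0 -4 W

n=0: pose=(1,-2,N); sL=45/34, sR=9/8; mL=63/136, mR=27/136; mL+mR=45/68 → advance +1; mR−mL=-9/34 → turn -1·90°
n=1: pose=(1,-1,E); sL=90/97, sR=18/13; mL=1161/1261, mR=-576/1261; mL+mR=45/97 → advance +1; mR−mL=-1737/1261 → turn -1·90°
n=2: pose=(2,-1,S); sL=45/37, sR=45/29; mL=2025/2146, mR=-360/1073; mL+mR=45/74 → advance +1; mR−mL=-2745/2146 → turn -1·90°
n=3: pose=(2,-2,W); sL=2, sR=90/73; mL=17/73, mR=56/73; mL+mR=1 → advance +1; mR−mL=39/73 → turn +1·90°
n=4: pose=(1,-2,S); sL=45/26, sR=9/4; mL=18/13, mR=-27/52; mL+mR=45/52 → advance +1; mR−mL=-99/52 → turn -1·90°
n=5: pose=(1,-3,W); sL=90/29, sR=90/53; mL=225/1537, mR=2160/1537; mL+mR=45/29 → advance +1; mR−mL=1935/1537 → turn +1·90°
n=6: pose=(0,-3,S); sL=45/17, sR=45/13; mL=945/442, mR=-180/221; mL+mR=45/34 → advance +1; mR−mL=-1305/442 → turn -1·90°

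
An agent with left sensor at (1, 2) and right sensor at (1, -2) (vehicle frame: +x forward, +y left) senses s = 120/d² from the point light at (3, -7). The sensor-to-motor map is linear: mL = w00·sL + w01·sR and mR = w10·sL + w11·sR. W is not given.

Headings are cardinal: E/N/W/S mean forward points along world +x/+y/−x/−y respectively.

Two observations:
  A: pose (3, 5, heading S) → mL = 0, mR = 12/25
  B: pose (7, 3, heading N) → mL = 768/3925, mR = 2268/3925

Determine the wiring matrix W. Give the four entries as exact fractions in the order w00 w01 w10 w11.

1 -1 1 -1/2

obs A: pose=(3,5,S) → sL=24/25, sR=24/25, mL=0, mR=12/25
obs B: pose=(7,3,N) → sL=24/25, sR=120/157, mL=768/3925, mR=2268/3925
sensor matrix S = [[24/25, 24/25], [24/25, 120/157]]; det S = -18432/98125
solve [mL_A; mL_B] = S·[w00; w01] and [mR_A; mR_B] = S·[w10; w11]:
  w00 = 1, w01 = -1, w10 = 1, w11 = -1/2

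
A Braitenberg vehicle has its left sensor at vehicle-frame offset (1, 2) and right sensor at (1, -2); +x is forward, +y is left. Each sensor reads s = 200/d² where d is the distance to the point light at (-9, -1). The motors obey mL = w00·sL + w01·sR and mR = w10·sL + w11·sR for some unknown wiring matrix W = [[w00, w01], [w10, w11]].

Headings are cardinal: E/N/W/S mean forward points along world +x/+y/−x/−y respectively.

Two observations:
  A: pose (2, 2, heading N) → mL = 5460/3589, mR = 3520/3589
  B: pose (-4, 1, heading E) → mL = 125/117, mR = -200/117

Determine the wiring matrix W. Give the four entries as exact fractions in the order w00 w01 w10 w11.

1 -1/2 1 -1

obs A: pose=(2,2,N) → sL=200/97, sR=40/37, mL=5460/3589, mR=3520/3589
obs B: pose=(-4,1,E) → sL=50/13, sR=50/9, mL=125/117, mR=-200/117
sensor matrix S = [[200/97, 40/37], [50/13, 50/9]]; det S = 3064000/419913
solve [mL_A; mL_B] = S·[w00; w01] and [mR_A; mR_B] = S·[w10; w11]:
  w00 = 1, w01 = -1/2, w10 = 1, w11 = -1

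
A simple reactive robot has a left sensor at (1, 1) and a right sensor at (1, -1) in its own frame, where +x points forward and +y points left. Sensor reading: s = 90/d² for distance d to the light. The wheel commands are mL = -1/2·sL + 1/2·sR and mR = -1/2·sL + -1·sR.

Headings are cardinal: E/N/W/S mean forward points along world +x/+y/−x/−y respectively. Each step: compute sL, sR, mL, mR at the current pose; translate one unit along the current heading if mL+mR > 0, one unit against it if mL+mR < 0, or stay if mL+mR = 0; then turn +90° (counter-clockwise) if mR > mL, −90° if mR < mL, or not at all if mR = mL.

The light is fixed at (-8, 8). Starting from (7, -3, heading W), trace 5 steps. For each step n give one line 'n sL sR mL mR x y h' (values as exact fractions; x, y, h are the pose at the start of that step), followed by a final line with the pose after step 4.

0 9/34 45/148 99/5032 -549/1258 7 -3 W
1 18/65 90/389 -576/25285 -9351/25285 8 -3 N
2 9/41 45/229 -108/9389 -5751/18778 8 -4 E
3 18/85 18/73 108/6205 -2187/6205 7 -4 S
4 9/34 45/148 99/5032 -549/1258 7 -3 W
final 8 -3 N

n=0: pose=(7,-3,W); sL=9/34, sR=45/148; mL=99/5032, mR=-549/1258; mL+mR=-2097/5032 → advance -1; mR−mL=-135/296 → turn -1·90°
n=1: pose=(8,-3,N); sL=18/65, sR=90/389; mL=-576/25285, mR=-9351/25285; mL+mR=-9927/25285 → advance -1; mR−mL=-135/389 → turn -1·90°
n=2: pose=(8,-4,E); sL=9/41, sR=45/229; mL=-108/9389, mR=-5751/18778; mL+mR=-5967/18778 → advance -1; mR−mL=-135/458 → turn -1·90°
n=3: pose=(7,-4,S); sL=18/85, sR=18/73; mL=108/6205, mR=-2187/6205; mL+mR=-2079/6205 → advance -1; mR−mL=-27/73 → turn -1·90°
n=4: pose=(7,-3,W); sL=9/34, sR=45/148; mL=99/5032, mR=-549/1258; mL+mR=-2097/5032 → advance -1; mR−mL=-135/296 → turn -1·90°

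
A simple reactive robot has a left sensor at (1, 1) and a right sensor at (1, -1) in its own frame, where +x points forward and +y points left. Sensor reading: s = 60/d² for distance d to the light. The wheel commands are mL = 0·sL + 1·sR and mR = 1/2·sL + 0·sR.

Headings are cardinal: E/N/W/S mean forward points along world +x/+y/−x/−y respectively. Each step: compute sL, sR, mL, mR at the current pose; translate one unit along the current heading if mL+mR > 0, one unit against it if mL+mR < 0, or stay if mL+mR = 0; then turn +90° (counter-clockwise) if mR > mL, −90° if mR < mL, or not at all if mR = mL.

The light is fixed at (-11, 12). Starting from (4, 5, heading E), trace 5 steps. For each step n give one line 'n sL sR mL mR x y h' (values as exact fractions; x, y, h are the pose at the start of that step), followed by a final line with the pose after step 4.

0 15/73 3/16 3/16 15/146 4 5 E
1 60/353 60/289 60/289 30/353 5 5 S
2 10/51 30/137 30/137 5/51 5 4 W
3 12/49 12/61 12/61 6/49 4 4 N
4 15/73 3/16 3/16 15/146 4 5 E
final 5 5 S

n=0: pose=(4,5,E); sL=15/73, sR=3/16; mL=3/16, mR=15/146; mL+mR=339/1168 → advance +1; mR−mL=-99/1168 → turn -1·90°
n=1: pose=(5,5,S); sL=60/353, sR=60/289; mL=60/289, mR=30/353; mL+mR=29850/102017 → advance +1; mR−mL=-12510/102017 → turn -1·90°
n=2: pose=(5,4,W); sL=10/51, sR=30/137; mL=30/137, mR=5/51; mL+mR=2215/6987 → advance +1; mR−mL=-845/6987 → turn -1·90°
n=3: pose=(4,4,N); sL=12/49, sR=12/61; mL=12/61, mR=6/49; mL+mR=954/2989 → advance +1; mR−mL=-222/2989 → turn -1·90°
n=4: pose=(4,5,E); sL=15/73, sR=3/16; mL=3/16, mR=15/146; mL+mR=339/1168 → advance +1; mR−mL=-99/1168 → turn -1·90°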